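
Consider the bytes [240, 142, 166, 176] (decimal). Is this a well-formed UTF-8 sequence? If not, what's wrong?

Leading byte 0xF0 = 11110000 → 4-byte form.
Continuation bytes all match 10xxxxxx. Payload decodes to 0xE9B0.
But 0xE9B0 < 0x10000, the minimum for a 4-byte sequence — this is an overlong encoding.

invalid (overlong encoding)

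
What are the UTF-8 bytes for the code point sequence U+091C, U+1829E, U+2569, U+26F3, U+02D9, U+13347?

U+091C: 3-byte form → E0 A4 9C.
U+1829E: 4-byte form → F0 98 8A 9E.
U+2569: 3-byte form → E2 95 A9.
U+26F3: 3-byte form → E2 9B B3.
U+02D9: 2-byte form → CB 99.
U+13347: 4-byte form → F0 93 8D 87.
Concatenated (19 bytes): E0 A4 9C F0 98 8A 9E E2 95 A9 E2 9B B3 CB 99 F0 93 8D 87.

E0 A4 9C F0 98 8A 9E E2 95 A9 E2 9B B3 CB 99 F0 93 8D 87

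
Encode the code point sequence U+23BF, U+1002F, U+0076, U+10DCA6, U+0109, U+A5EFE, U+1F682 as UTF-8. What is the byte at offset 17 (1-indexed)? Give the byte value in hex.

0xBB

1-indexed offset 17 is 0-indexed offset 16.
U+23BF → 3-byte form E2 8E BF at offsets 0–2.
U+1002F → 4-byte form F0 90 80 AF at offsets 3–6.
U+0076 → 1-byte form 76 at offsets 7–7.
U+10DCA6 → 4-byte form F4 8D B2 A6 at offsets 8–11.
U+0109 → 2-byte form C4 89 at offsets 12–13.
U+A5EFE → 4-byte form F2 A5 BB BE at offsets 14–17.
Offset 16 falls in char 6's range; it's byte 3 of F2 A5 BB BE = 0xBB.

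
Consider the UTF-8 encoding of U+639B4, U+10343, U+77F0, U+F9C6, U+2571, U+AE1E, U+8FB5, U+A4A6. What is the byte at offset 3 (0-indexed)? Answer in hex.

0xB4

U+639B4 → 4-byte form F1 A3 A6 B4 at offsets 0–3.
Offset 3 falls in char 1's range; it's byte 4 of F1 A3 A6 B4 = 0xB4.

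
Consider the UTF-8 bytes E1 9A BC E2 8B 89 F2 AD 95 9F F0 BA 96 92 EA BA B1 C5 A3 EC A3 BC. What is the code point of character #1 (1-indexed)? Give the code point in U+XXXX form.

U+16BC

Offset 0: leading byte 0xE1 = 11100001 → 3-byte char #1 = E1 9A BC.
Leading byte 0xE1 = 11100001 matches 1110xxxx → 3-byte sequence.
Byte 1: 0xE1 = 11100001, payload 0001 (4 bits).
Byte 2: 0x9A = 10011010 (10xxxxxx ✓), payload 011010.
Byte 3: 0xBC = 10111100 (10xxxxxx ✓), payload 111100.
Concatenate: 0001011010111100 = 0x16BC (16 bits → U+16BC).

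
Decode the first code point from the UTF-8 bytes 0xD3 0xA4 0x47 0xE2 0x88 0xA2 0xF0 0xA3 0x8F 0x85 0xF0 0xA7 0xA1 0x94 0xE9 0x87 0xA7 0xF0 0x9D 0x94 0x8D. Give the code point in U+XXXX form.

U+04E4

Offset 0: leading byte 0xD3 = 11010011 → 2-byte char #1 = D3 A4.
Leading byte 0xD3 = 11010011 matches 110xxxxx → 2-byte sequence.
Byte 1: 0xD3 = 11010011, payload 10011 (5 bits).
Byte 2: 0xA4 = 10100100 (10xxxxxx ✓), payload 100100.
Concatenate: 10011100100 = 0x4E4 (11 bits → U+04E4).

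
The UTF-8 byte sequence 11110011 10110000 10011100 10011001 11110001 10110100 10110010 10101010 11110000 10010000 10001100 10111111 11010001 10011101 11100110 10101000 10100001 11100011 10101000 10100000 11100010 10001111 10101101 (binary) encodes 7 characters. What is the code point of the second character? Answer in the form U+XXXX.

U+74CAA

Offset 0: leading byte 0xF3 = 11110011 → 4-byte char #1 = F3 B0 9C 99.
Offset 4: leading byte 0xF1 = 11110001 → 4-byte char #2 = F1 B4 B2 AA.
Leading byte 0xF1 = 11110001 matches 11110xxx → 4-byte sequence.
Byte 1: 0xF1 = 11110001, payload 001 (3 bits).
Byte 2: 0xB4 = 10110100 (10xxxxxx ✓), payload 110100.
Byte 3: 0xB2 = 10110010 (10xxxxxx ✓), payload 110010.
Byte 4: 0xAA = 10101010 (10xxxxxx ✓), payload 101010.
Concatenate: 001110100110010101010 = 0x74CAA (21 bits → U+74CAA).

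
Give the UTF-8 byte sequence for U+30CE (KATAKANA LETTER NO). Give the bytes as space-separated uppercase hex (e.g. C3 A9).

U+30CE = 0x30CE = 12494 decimal. In range U+0800–U+FFFF → 3-byte form: 1110xxxx 10xxxxxx 10xxxxxx.
Binary (16 bits): 0011000011001110.
Split 4+6+6: 0011 | 000011 | 001110.
Byte 1: 11100011 = 0xE3.
Byte 2: 10000011 = 0x83.
Byte 3: 10001110 = 0x8E.

E3 83 8E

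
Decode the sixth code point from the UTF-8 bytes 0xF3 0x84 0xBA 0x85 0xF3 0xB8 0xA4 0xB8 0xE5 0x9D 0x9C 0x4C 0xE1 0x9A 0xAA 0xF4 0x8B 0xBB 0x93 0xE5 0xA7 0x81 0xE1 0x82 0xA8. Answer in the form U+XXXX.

Offset 0: leading byte 0xF3 = 11110011 → 4-byte char #1 = F3 84 BA 85.
Offset 4: leading byte 0xF3 = 11110011 → 4-byte char #2 = F3 B8 A4 B8.
Offset 8: leading byte 0xE5 = 11100101 → 3-byte char #3 = E5 9D 9C.
Offset 11: leading byte 0x4C = 01001100 → 1-byte char #4 = 4C.
Offset 12: leading byte 0xE1 = 11100001 → 3-byte char #5 = E1 9A AA.
Offset 15: leading byte 0xF4 = 11110100 → 4-byte char #6 = F4 8B BB 93.
Leading byte 0xF4 = 11110100 matches 11110xxx → 4-byte sequence.
Byte 1: 0xF4 = 11110100, payload 100 (3 bits).
Byte 2: 0x8B = 10001011 (10xxxxxx ✓), payload 001011.
Byte 3: 0xBB = 10111011 (10xxxxxx ✓), payload 111011.
Byte 4: 0x93 = 10010011 (10xxxxxx ✓), payload 010011.
Concatenate: 100001011111011010011 = 0x10BED3 (21 bits → U+10BED3).

U+10BED3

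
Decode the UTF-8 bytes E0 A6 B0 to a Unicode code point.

U+09B0

Leading byte 0xE0 = 11100000 matches 1110xxxx → 3-byte sequence.
Byte 1: 0xE0 = 11100000, payload 0000 (4 bits).
Byte 2: 0xA6 = 10100110 (10xxxxxx ✓), payload 100110.
Byte 3: 0xB0 = 10110000 (10xxxxxx ✓), payload 110000.
Concatenate: 0000100110110000 = 0x9B0 (16 bits → U+09B0).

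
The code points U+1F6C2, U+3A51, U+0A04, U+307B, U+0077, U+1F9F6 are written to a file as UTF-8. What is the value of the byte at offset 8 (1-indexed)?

0xE0

1-indexed offset 8 is 0-indexed offset 7.
U+1F6C2 → 4-byte form F0 9F 9B 82 at offsets 0–3.
U+3A51 → 3-byte form E3 A9 91 at offsets 4–6.
U+0A04 → 3-byte form E0 A8 84 at offsets 7–9.
Offset 7 falls in char 3's range; it's byte 1 of E0 A8 84 = 0xE0.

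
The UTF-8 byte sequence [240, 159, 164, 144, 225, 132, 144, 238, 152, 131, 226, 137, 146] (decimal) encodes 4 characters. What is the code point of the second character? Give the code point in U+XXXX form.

Offset 0: leading byte 0xF0 = 11110000 → 4-byte char #1 = F0 9F A4 90.
Offset 4: leading byte 0xE1 = 11100001 → 3-byte char #2 = E1 84 90.
Leading byte 0xE1 = 11100001 matches 1110xxxx → 3-byte sequence.
Byte 1: 0xE1 = 11100001, payload 0001 (4 bits).
Byte 2: 0x84 = 10000100 (10xxxxxx ✓), payload 000100.
Byte 3: 0x90 = 10010000 (10xxxxxx ✓), payload 010000.
Concatenate: 0001000100010000 = 0x1110 (16 bits → U+1110).

U+1110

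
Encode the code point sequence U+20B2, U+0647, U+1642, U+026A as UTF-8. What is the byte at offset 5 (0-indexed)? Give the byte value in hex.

0xE1

U+20B2 → 3-byte form E2 82 B2 at offsets 0–2.
U+0647 → 2-byte form D9 87 at offsets 3–4.
U+1642 → 3-byte form E1 99 82 at offsets 5–7.
Offset 5 falls in char 3's range; it's byte 1 of E1 99 82 = 0xE1.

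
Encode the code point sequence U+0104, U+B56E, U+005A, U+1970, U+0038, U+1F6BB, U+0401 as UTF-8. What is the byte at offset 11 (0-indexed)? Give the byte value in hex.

U+0104 → 2-byte form C4 84 at offsets 0–1.
U+B56E → 3-byte form EB 95 AE at offsets 2–4.
U+005A → 1-byte form 5A at offsets 5–5.
U+1970 → 3-byte form E1 A5 B0 at offsets 6–8.
U+0038 → 1-byte form 38 at offsets 9–9.
U+1F6BB → 4-byte form F0 9F 9A BB at offsets 10–13.
Offset 11 falls in char 6's range; it's byte 2 of F0 9F 9A BB = 0x9F.

0x9F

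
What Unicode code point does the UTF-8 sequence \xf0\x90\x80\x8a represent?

Leading byte 0xF0 = 11110000 matches 11110xxx → 4-byte sequence.
Byte 1: 0xF0 = 11110000, payload 000 (3 bits).
Byte 2: 0x90 = 10010000 (10xxxxxx ✓), payload 010000.
Byte 3: 0x80 = 10000000 (10xxxxxx ✓), payload 000000.
Byte 4: 0x8A = 10001010 (10xxxxxx ✓), payload 001010.
Concatenate: 000010000000000001010 = 0x1000A (21 bits → U+1000A).

U+1000A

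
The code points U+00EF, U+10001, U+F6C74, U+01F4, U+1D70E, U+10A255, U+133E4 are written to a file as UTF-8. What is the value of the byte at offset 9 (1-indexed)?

1-indexed offset 9 is 0-indexed offset 8.
U+00EF → 2-byte form C3 AF at offsets 0–1.
U+10001 → 4-byte form F0 90 80 81 at offsets 2–5.
U+F6C74 → 4-byte form F3 B6 B1 B4 at offsets 6–9.
Offset 8 falls in char 3's range; it's byte 3 of F3 B6 B1 B4 = 0xB1.

0xB1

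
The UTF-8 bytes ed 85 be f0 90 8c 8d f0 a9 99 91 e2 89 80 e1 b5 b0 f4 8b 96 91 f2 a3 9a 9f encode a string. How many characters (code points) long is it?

7

Byte at offset 0: 0xED = 11101101 → 3-byte char (#1). Advance 3.
Byte at offset 3: 0xF0 = 11110000 → 4-byte char (#2). Advance 4.
Byte at offset 7: 0xF0 = 11110000 → 4-byte char (#3). Advance 4.
Byte at offset 11: 0xE2 = 11100010 → 3-byte char (#4). Advance 3.
Byte at offset 14: 0xE1 = 11100001 → 3-byte char (#5). Advance 3.
Byte at offset 17: 0xF4 = 11110100 → 4-byte char (#6). Advance 4.
Byte at offset 21: 0xF2 = 11110010 → 4-byte char (#7). Advance 4.
Reached end at offset 25 after 7 code points.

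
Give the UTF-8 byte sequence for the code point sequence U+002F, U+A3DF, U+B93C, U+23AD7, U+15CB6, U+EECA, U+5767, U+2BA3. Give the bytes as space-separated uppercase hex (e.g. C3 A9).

U+002F: 1-byte form → 2F.
U+A3DF: 3-byte form → EA 8F 9F.
U+B93C: 3-byte form → EB A4 BC.
U+23AD7: 4-byte form → F0 A3 AB 97.
U+15CB6: 4-byte form → F0 95 B2 B6.
U+EECA: 3-byte form → EE BB 8A.
U+5767: 3-byte form → E5 9D A7.
U+2BA3: 3-byte form → E2 AE A3.
Concatenated (24 bytes): 2F EA 8F 9F EB A4 BC F0 A3 AB 97 F0 95 B2 B6 EE BB 8A E5 9D A7 E2 AE A3.

2F EA 8F 9F EB A4 BC F0 A3 AB 97 F0 95 B2 B6 EE BB 8A E5 9D A7 E2 AE A3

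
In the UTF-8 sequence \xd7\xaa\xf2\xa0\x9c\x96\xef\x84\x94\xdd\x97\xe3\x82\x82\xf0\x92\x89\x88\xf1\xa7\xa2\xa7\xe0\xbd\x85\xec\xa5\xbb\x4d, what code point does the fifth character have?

U+3082

Offset 0: leading byte 0xD7 = 11010111 → 2-byte char #1 = D7 AA.
Offset 2: leading byte 0xF2 = 11110010 → 4-byte char #2 = F2 A0 9C 96.
Offset 6: leading byte 0xEF = 11101111 → 3-byte char #3 = EF 84 94.
Offset 9: leading byte 0xDD = 11011101 → 2-byte char #4 = DD 97.
Offset 11: leading byte 0xE3 = 11100011 → 3-byte char #5 = E3 82 82.
Leading byte 0xE3 = 11100011 matches 1110xxxx → 3-byte sequence.
Byte 1: 0xE3 = 11100011, payload 0011 (4 bits).
Byte 2: 0x82 = 10000010 (10xxxxxx ✓), payload 000010.
Byte 3: 0x82 = 10000010 (10xxxxxx ✓), payload 000010.
Concatenate: 0011000010000010 = 0x3082 (16 bits → U+3082).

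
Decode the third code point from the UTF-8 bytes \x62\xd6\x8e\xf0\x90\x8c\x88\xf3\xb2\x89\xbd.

Offset 0: leading byte 0x62 = 01100010 → 1-byte char #1 = 62.
Offset 1: leading byte 0xD6 = 11010110 → 2-byte char #2 = D6 8E.
Offset 3: leading byte 0xF0 = 11110000 → 4-byte char #3 = F0 90 8C 88.
Leading byte 0xF0 = 11110000 matches 11110xxx → 4-byte sequence.
Byte 1: 0xF0 = 11110000, payload 000 (3 bits).
Byte 2: 0x90 = 10010000 (10xxxxxx ✓), payload 010000.
Byte 3: 0x8C = 10001100 (10xxxxxx ✓), payload 001100.
Byte 4: 0x88 = 10001000 (10xxxxxx ✓), payload 001000.
Concatenate: 000010000001100001000 = 0x10308 (21 bits → U+10308).

U+10308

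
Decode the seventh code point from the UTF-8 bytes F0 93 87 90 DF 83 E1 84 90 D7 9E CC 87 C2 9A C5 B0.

Offset 0: leading byte 0xF0 = 11110000 → 4-byte char #1 = F0 93 87 90.
Offset 4: leading byte 0xDF = 11011111 → 2-byte char #2 = DF 83.
Offset 6: leading byte 0xE1 = 11100001 → 3-byte char #3 = E1 84 90.
Offset 9: leading byte 0xD7 = 11010111 → 2-byte char #4 = D7 9E.
Offset 11: leading byte 0xCC = 11001100 → 2-byte char #5 = CC 87.
Offset 13: leading byte 0xC2 = 11000010 → 2-byte char #6 = C2 9A.
Offset 15: leading byte 0xC5 = 11000101 → 2-byte char #7 = C5 B0.
Leading byte 0xC5 = 11000101 matches 110xxxxx → 2-byte sequence.
Byte 1: 0xC5 = 11000101, payload 00101 (5 bits).
Byte 2: 0xB0 = 10110000 (10xxxxxx ✓), payload 110000.
Concatenate: 00101110000 = 0x170 (11 bits → U+0170).

U+0170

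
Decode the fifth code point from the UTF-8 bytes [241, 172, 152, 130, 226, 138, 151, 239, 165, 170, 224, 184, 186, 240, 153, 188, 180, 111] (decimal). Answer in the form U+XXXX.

Offset 0: leading byte 0xF1 = 11110001 → 4-byte char #1 = F1 AC 98 82.
Offset 4: leading byte 0xE2 = 11100010 → 3-byte char #2 = E2 8A 97.
Offset 7: leading byte 0xEF = 11101111 → 3-byte char #3 = EF A5 AA.
Offset 10: leading byte 0xE0 = 11100000 → 3-byte char #4 = E0 B8 BA.
Offset 13: leading byte 0xF0 = 11110000 → 4-byte char #5 = F0 99 BC B4.
Leading byte 0xF0 = 11110000 matches 11110xxx → 4-byte sequence.
Byte 1: 0xF0 = 11110000, payload 000 (3 bits).
Byte 2: 0x99 = 10011001 (10xxxxxx ✓), payload 011001.
Byte 3: 0xBC = 10111100 (10xxxxxx ✓), payload 111100.
Byte 4: 0xB4 = 10110100 (10xxxxxx ✓), payload 110100.
Concatenate: 000011001111100110100 = 0x19F34 (21 bits → U+19F34).

U+19F34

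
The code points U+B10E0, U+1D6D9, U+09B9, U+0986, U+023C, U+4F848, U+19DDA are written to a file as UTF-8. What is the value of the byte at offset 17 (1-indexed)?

1-indexed offset 17 is 0-indexed offset 16.
U+B10E0 → 4-byte form F2 B1 83 A0 at offsets 0–3.
U+1D6D9 → 4-byte form F0 9D 9B 99 at offsets 4–7.
U+09B9 → 3-byte form E0 A6 B9 at offsets 8–10.
U+0986 → 3-byte form E0 A6 86 at offsets 11–13.
U+023C → 2-byte form C8 BC at offsets 14–15.
U+4F848 → 4-byte form F1 8F A1 88 at offsets 16–19.
Offset 16 falls in char 6's range; it's byte 1 of F1 8F A1 88 = 0xF1.

0xF1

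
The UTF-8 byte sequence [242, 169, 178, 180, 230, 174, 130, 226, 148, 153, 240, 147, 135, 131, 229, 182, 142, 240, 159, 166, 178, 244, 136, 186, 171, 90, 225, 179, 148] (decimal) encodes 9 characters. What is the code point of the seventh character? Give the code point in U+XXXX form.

Offset 0: leading byte 0xF2 = 11110010 → 4-byte char #1 = F2 A9 B2 B4.
Offset 4: leading byte 0xE6 = 11100110 → 3-byte char #2 = E6 AE 82.
Offset 7: leading byte 0xE2 = 11100010 → 3-byte char #3 = E2 94 99.
Offset 10: leading byte 0xF0 = 11110000 → 4-byte char #4 = F0 93 87 83.
Offset 14: leading byte 0xE5 = 11100101 → 3-byte char #5 = E5 B6 8E.
Offset 17: leading byte 0xF0 = 11110000 → 4-byte char #6 = F0 9F A6 B2.
Offset 21: leading byte 0xF4 = 11110100 → 4-byte char #7 = F4 88 BA AB.
Leading byte 0xF4 = 11110100 matches 11110xxx → 4-byte sequence.
Byte 1: 0xF4 = 11110100, payload 100 (3 bits).
Byte 2: 0x88 = 10001000 (10xxxxxx ✓), payload 001000.
Byte 3: 0xBA = 10111010 (10xxxxxx ✓), payload 111010.
Byte 4: 0xAB = 10101011 (10xxxxxx ✓), payload 101011.
Concatenate: 100001000111010101011 = 0x108EAB (21 bits → U+108EAB).

U+108EAB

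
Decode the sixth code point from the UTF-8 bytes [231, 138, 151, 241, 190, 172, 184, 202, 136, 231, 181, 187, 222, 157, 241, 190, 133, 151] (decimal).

U+7E157

Offset 0: leading byte 0xE7 = 11100111 → 3-byte char #1 = E7 8A 97.
Offset 3: leading byte 0xF1 = 11110001 → 4-byte char #2 = F1 BE AC B8.
Offset 7: leading byte 0xCA = 11001010 → 2-byte char #3 = CA 88.
Offset 9: leading byte 0xE7 = 11100111 → 3-byte char #4 = E7 B5 BB.
Offset 12: leading byte 0xDE = 11011110 → 2-byte char #5 = DE 9D.
Offset 14: leading byte 0xF1 = 11110001 → 4-byte char #6 = F1 BE 85 97.
Leading byte 0xF1 = 11110001 matches 11110xxx → 4-byte sequence.
Byte 1: 0xF1 = 11110001, payload 001 (3 bits).
Byte 2: 0xBE = 10111110 (10xxxxxx ✓), payload 111110.
Byte 3: 0x85 = 10000101 (10xxxxxx ✓), payload 000101.
Byte 4: 0x97 = 10010111 (10xxxxxx ✓), payload 010111.
Concatenate: 001111110000101010111 = 0x7E157 (21 bits → U+7E157).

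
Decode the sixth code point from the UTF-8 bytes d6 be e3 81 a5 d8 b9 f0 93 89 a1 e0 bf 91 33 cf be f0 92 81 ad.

Offset 0: leading byte 0xD6 = 11010110 → 2-byte char #1 = D6 BE.
Offset 2: leading byte 0xE3 = 11100011 → 3-byte char #2 = E3 81 A5.
Offset 5: leading byte 0xD8 = 11011000 → 2-byte char #3 = D8 B9.
Offset 7: leading byte 0xF0 = 11110000 → 4-byte char #4 = F0 93 89 A1.
Offset 11: leading byte 0xE0 = 11100000 → 3-byte char #5 = E0 BF 91.
Offset 14: leading byte 0x33 = 00110011 → 1-byte char #6 = 33.
Leading byte 0x33 = 00110011 matches 0xxxxxxx → 1-byte sequence.
Byte 1: 0x33 = 00110011, payload 0110011 (7 bits).
Concatenate: 0110011 = 0x33 (7 bits → U+0033).

U+0033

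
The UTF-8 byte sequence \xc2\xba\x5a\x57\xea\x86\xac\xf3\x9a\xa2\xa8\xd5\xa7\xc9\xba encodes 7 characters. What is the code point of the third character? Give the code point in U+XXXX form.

Offset 0: leading byte 0xC2 = 11000010 → 2-byte char #1 = C2 BA.
Offset 2: leading byte 0x5A = 01011010 → 1-byte char #2 = 5A.
Offset 3: leading byte 0x57 = 01010111 → 1-byte char #3 = 57.
Leading byte 0x57 = 01010111 matches 0xxxxxxx → 1-byte sequence.
Byte 1: 0x57 = 01010111, payload 1010111 (7 bits).
Concatenate: 1010111 = 0x57 (7 bits → U+0057).

U+0057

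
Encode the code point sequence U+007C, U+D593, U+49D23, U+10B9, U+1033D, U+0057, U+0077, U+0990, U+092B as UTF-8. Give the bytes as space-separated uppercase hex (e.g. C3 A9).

7C ED 96 93 F1 89 B4 A3 E1 82 B9 F0 90 8C BD 57 77 E0 A6 90 E0 A4 AB

U+007C: 1-byte form → 7C.
U+D593: 3-byte form → ED 96 93.
U+49D23: 4-byte form → F1 89 B4 A3.
U+10B9: 3-byte form → E1 82 B9.
U+1033D: 4-byte form → F0 90 8C BD.
U+0057: 1-byte form → 57.
U+0077: 1-byte form → 77.
U+0990: 3-byte form → E0 A6 90.
U+092B: 3-byte form → E0 A4 AB.
Concatenated (23 bytes): 7C ED 96 93 F1 89 B4 A3 E1 82 B9 F0 90 8C BD 57 77 E0 A6 90 E0 A4 AB.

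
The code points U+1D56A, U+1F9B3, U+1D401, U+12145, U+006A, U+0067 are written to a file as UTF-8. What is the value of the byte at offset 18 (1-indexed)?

1-indexed offset 18 is 0-indexed offset 17.
U+1D56A → 4-byte form F0 9D 95 AA at offsets 0–3.
U+1F9B3 → 4-byte form F0 9F A6 B3 at offsets 4–7.
U+1D401 → 4-byte form F0 9D 90 81 at offsets 8–11.
U+12145 → 4-byte form F0 92 85 85 at offsets 12–15.
U+006A → 1-byte form 6A at offsets 16–16.
U+0067 → 1-byte form 67 at offsets 17–17.
Offset 17 falls in char 6's range; it's byte 1 of 67 = 0x67.

0x67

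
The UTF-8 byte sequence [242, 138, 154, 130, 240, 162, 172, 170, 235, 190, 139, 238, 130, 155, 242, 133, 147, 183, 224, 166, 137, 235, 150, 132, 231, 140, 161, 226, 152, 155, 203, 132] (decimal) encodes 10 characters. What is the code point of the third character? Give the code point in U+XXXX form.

Offset 0: leading byte 0xF2 = 11110010 → 4-byte char #1 = F2 8A 9A 82.
Offset 4: leading byte 0xF0 = 11110000 → 4-byte char #2 = F0 A2 AC AA.
Offset 8: leading byte 0xEB = 11101011 → 3-byte char #3 = EB BE 8B.
Leading byte 0xEB = 11101011 matches 1110xxxx → 3-byte sequence.
Byte 1: 0xEB = 11101011, payload 1011 (4 bits).
Byte 2: 0xBE = 10111110 (10xxxxxx ✓), payload 111110.
Byte 3: 0x8B = 10001011 (10xxxxxx ✓), payload 001011.
Concatenate: 1011111110001011 = 0xBF8B (16 bits → U+BF8B).

U+BF8B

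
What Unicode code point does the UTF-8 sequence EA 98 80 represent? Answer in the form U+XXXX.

Leading byte 0xEA = 11101010 matches 1110xxxx → 3-byte sequence.
Byte 1: 0xEA = 11101010, payload 1010 (4 bits).
Byte 2: 0x98 = 10011000 (10xxxxxx ✓), payload 011000.
Byte 3: 0x80 = 10000000 (10xxxxxx ✓), payload 000000.
Concatenate: 1010011000000000 = 0xA600 (16 bits → U+A600).

U+A600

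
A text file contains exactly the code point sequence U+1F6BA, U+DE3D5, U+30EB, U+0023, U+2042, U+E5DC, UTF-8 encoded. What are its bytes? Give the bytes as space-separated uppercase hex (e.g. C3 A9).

U+1F6BA: 4-byte form → F0 9F 9A BA.
U+DE3D5: 4-byte form → F3 9E 8F 95.
U+30EB: 3-byte form → E3 83 AB.
U+0023: 1-byte form → 23.
U+2042: 3-byte form → E2 81 82.
U+E5DC: 3-byte form → EE 97 9C.
Concatenated (18 bytes): F0 9F 9A BA F3 9E 8F 95 E3 83 AB 23 E2 81 82 EE 97 9C.

F0 9F 9A BA F3 9E 8F 95 E3 83 AB 23 E2 81 82 EE 97 9C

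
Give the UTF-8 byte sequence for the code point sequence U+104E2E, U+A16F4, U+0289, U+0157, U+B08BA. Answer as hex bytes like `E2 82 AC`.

U+104E2E: 4-byte form → F4 84 B8 AE.
U+A16F4: 4-byte form → F2 A1 9B B4.
U+0289: 2-byte form → CA 89.
U+0157: 2-byte form → C5 97.
U+B08BA: 4-byte form → F2 B0 A2 BA.
Concatenated (16 bytes): F4 84 B8 AE F2 A1 9B B4 CA 89 C5 97 F2 B0 A2 BA.

F4 84 B8 AE F2 A1 9B B4 CA 89 C5 97 F2 B0 A2 BA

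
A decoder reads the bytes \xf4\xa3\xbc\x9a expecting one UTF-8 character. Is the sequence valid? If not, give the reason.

invalid (encodes a value above U+10FFFF)

Leading byte 0xF4 = 11110100 → 4-byte form.
Payload = 0x123F1A, which exceeds U+10FFFF, the maximum Unicode code point. (Leading bytes F5–FF, or F4 followed by ≥ 0x90, are invalid.)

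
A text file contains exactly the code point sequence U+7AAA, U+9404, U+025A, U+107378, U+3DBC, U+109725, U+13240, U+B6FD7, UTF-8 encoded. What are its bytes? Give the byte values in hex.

E7 AA AA E9 90 84 C9 9A F4 87 8D B8 E3 B6 BC F4 89 9C A5 F0 93 89 80 F2 B6 BF 97

U+7AAA: 3-byte form → E7 AA AA.
U+9404: 3-byte form → E9 90 84.
U+025A: 2-byte form → C9 9A.
U+107378: 4-byte form → F4 87 8D B8.
U+3DBC: 3-byte form → E3 B6 BC.
U+109725: 4-byte form → F4 89 9C A5.
U+13240: 4-byte form → F0 93 89 80.
U+B6FD7: 4-byte form → F2 B6 BF 97.
Concatenated (27 bytes): E7 AA AA E9 90 84 C9 9A F4 87 8D B8 E3 B6 BC F4 89 9C A5 F0 93 89 80 F2 B6 BF 97.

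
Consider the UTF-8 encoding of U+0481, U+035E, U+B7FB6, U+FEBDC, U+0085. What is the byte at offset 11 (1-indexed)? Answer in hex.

1-indexed offset 11 is 0-indexed offset 10.
U+0481 → 2-byte form D2 81 at offsets 0–1.
U+035E → 2-byte form CD 9E at offsets 2–3.
U+B7FB6 → 4-byte form F2 B7 BE B6 at offsets 4–7.
U+FEBDC → 4-byte form F3 BE AF 9C at offsets 8–11.
Offset 10 falls in char 4's range; it's byte 3 of F3 BE AF 9C = 0xAF.

0xAF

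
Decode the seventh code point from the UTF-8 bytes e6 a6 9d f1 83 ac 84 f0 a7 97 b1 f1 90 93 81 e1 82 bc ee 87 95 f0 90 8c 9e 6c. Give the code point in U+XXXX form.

Offset 0: leading byte 0xE6 = 11100110 → 3-byte char #1 = E6 A6 9D.
Offset 3: leading byte 0xF1 = 11110001 → 4-byte char #2 = F1 83 AC 84.
Offset 7: leading byte 0xF0 = 11110000 → 4-byte char #3 = F0 A7 97 B1.
Offset 11: leading byte 0xF1 = 11110001 → 4-byte char #4 = F1 90 93 81.
Offset 15: leading byte 0xE1 = 11100001 → 3-byte char #5 = E1 82 BC.
Offset 18: leading byte 0xEE = 11101110 → 3-byte char #6 = EE 87 95.
Offset 21: leading byte 0xF0 = 11110000 → 4-byte char #7 = F0 90 8C 9E.
Leading byte 0xF0 = 11110000 matches 11110xxx → 4-byte sequence.
Byte 1: 0xF0 = 11110000, payload 000 (3 bits).
Byte 2: 0x90 = 10010000 (10xxxxxx ✓), payload 010000.
Byte 3: 0x8C = 10001100 (10xxxxxx ✓), payload 001100.
Byte 4: 0x9E = 10011110 (10xxxxxx ✓), payload 011110.
Concatenate: 000010000001100011110 = 0x1031E (21 bits → U+1031E).

U+1031E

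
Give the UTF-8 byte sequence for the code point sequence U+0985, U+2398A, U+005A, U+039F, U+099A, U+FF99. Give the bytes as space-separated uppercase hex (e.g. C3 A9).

U+0985: 3-byte form → E0 A6 85.
U+2398A: 4-byte form → F0 A3 A6 8A.
U+005A: 1-byte form → 5A.
U+039F: 2-byte form → CE 9F.
U+099A: 3-byte form → E0 A6 9A.
U+FF99: 3-byte form → EF BE 99.
Concatenated (16 bytes): E0 A6 85 F0 A3 A6 8A 5A CE 9F E0 A6 9A EF BE 99.

E0 A6 85 F0 A3 A6 8A 5A CE 9F E0 A6 9A EF BE 99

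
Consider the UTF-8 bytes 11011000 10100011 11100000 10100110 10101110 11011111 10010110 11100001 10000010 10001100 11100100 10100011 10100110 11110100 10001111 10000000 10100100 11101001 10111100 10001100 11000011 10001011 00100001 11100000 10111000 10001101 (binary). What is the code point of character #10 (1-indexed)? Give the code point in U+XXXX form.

U+0E0D

Offset 0: leading byte 0xD8 = 11011000 → 2-byte char #1 = D8 A3.
Offset 2: leading byte 0xE0 = 11100000 → 3-byte char #2 = E0 A6 AE.
Offset 5: leading byte 0xDF = 11011111 → 2-byte char #3 = DF 96.
Offset 7: leading byte 0xE1 = 11100001 → 3-byte char #4 = E1 82 8C.
Offset 10: leading byte 0xE4 = 11100100 → 3-byte char #5 = E4 A3 A6.
Offset 13: leading byte 0xF4 = 11110100 → 4-byte char #6 = F4 8F 80 A4.
Offset 17: leading byte 0xE9 = 11101001 → 3-byte char #7 = E9 BC 8C.
Offset 20: leading byte 0xC3 = 11000011 → 2-byte char #8 = C3 8B.
Offset 22: leading byte 0x21 = 00100001 → 1-byte char #9 = 21.
Offset 23: leading byte 0xE0 = 11100000 → 3-byte char #10 = E0 B8 8D.
Leading byte 0xE0 = 11100000 matches 1110xxxx → 3-byte sequence.
Byte 1: 0xE0 = 11100000, payload 0000 (4 bits).
Byte 2: 0xB8 = 10111000 (10xxxxxx ✓), payload 111000.
Byte 3: 0x8D = 10001101 (10xxxxxx ✓), payload 001101.
Concatenate: 0000111000001101 = 0xE0D (16 bits → U+0E0D).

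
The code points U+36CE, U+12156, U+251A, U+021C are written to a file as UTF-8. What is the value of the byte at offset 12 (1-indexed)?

1-indexed offset 12 is 0-indexed offset 11.
U+36CE → 3-byte form E3 9B 8E at offsets 0–2.
U+12156 → 4-byte form F0 92 85 96 at offsets 3–6.
U+251A → 3-byte form E2 94 9A at offsets 7–9.
U+021C → 2-byte form C8 9C at offsets 10–11.
Offset 11 falls in char 4's range; it's byte 2 of C8 9C = 0x9C.

0x9C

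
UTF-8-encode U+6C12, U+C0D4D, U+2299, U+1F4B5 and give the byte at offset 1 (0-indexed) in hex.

U+6C12 → 3-byte form E6 B0 92 at offsets 0–2.
Offset 1 falls in char 1's range; it's byte 2 of E6 B0 92 = 0xB0.

0xB0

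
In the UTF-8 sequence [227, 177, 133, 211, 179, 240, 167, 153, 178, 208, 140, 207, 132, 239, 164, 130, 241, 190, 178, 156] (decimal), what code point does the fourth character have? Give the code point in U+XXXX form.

Offset 0: leading byte 0xE3 = 11100011 → 3-byte char #1 = E3 B1 85.
Offset 3: leading byte 0xD3 = 11010011 → 2-byte char #2 = D3 B3.
Offset 5: leading byte 0xF0 = 11110000 → 4-byte char #3 = F0 A7 99 B2.
Offset 9: leading byte 0xD0 = 11010000 → 2-byte char #4 = D0 8C.
Leading byte 0xD0 = 11010000 matches 110xxxxx → 2-byte sequence.
Byte 1: 0xD0 = 11010000, payload 10000 (5 bits).
Byte 2: 0x8C = 10001100 (10xxxxxx ✓), payload 001100.
Concatenate: 10000001100 = 0x40C (11 bits → U+040C).

U+040C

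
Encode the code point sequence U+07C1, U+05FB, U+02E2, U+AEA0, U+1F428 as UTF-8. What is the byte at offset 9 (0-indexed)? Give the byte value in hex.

U+07C1 → 2-byte form DF 81 at offsets 0–1.
U+05FB → 2-byte form D7 BB at offsets 2–3.
U+02E2 → 2-byte form CB A2 at offsets 4–5.
U+AEA0 → 3-byte form EA BA A0 at offsets 6–8.
U+1F428 → 4-byte form F0 9F 90 A8 at offsets 9–12.
Offset 9 falls in char 5's range; it's byte 1 of F0 9F 90 A8 = 0xF0.

0xF0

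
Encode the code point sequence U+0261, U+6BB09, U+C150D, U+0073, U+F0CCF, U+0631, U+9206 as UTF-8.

C9 A1 F1 AB AC 89 F3 81 94 8D 73 F3 B0 B3 8F D8 B1 E9 88 86

U+0261: 2-byte form → C9 A1.
U+6BB09: 4-byte form → F1 AB AC 89.
U+C150D: 4-byte form → F3 81 94 8D.
U+0073: 1-byte form → 73.
U+F0CCF: 4-byte form → F3 B0 B3 8F.
U+0631: 2-byte form → D8 B1.
U+9206: 3-byte form → E9 88 86.
Concatenated (20 bytes): C9 A1 F1 AB AC 89 F3 81 94 8D 73 F3 B0 B3 8F D8 B1 E9 88 86.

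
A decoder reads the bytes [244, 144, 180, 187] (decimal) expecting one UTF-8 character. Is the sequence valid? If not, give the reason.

invalid (encodes a value above U+10FFFF)

Leading byte 0xF4 = 11110100 → 4-byte form.
Payload = 0x110D3B, which exceeds U+10FFFF, the maximum Unicode code point. (Leading bytes F5–FF, or F4 followed by ≥ 0x90, are invalid.)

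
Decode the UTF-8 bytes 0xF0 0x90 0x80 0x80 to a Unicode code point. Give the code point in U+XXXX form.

U+10000

Leading byte 0xF0 = 11110000 matches 11110xxx → 4-byte sequence.
Byte 1: 0xF0 = 11110000, payload 000 (3 bits).
Byte 2: 0x90 = 10010000 (10xxxxxx ✓), payload 010000.
Byte 3: 0x80 = 10000000 (10xxxxxx ✓), payload 000000.
Byte 4: 0x80 = 10000000 (10xxxxxx ✓), payload 000000.
Concatenate: 000010000000000000000 = 0x10000 (21 bits → U+10000).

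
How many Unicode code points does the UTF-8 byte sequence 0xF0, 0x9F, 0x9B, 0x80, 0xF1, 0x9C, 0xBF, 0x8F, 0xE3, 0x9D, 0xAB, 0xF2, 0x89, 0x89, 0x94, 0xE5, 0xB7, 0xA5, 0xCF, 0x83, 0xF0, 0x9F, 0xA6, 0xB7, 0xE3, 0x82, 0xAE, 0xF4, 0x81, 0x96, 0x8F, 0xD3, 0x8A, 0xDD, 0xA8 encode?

11

Byte at offset 0: 0xF0 = 11110000 → 4-byte char (#1). Advance 4.
Byte at offset 4: 0xF1 = 11110001 → 4-byte char (#2). Advance 4.
Byte at offset 8: 0xE3 = 11100011 → 3-byte char (#3). Advance 3.
Byte at offset 11: 0xF2 = 11110010 → 4-byte char (#4). Advance 4.
Byte at offset 15: 0xE5 = 11100101 → 3-byte char (#5). Advance 3.
Byte at offset 18: 0xCF = 11001111 → 2-byte char (#6). Advance 2.
Byte at offset 20: 0xF0 = 11110000 → 4-byte char (#7). Advance 4.
Byte at offset 24: 0xE3 = 11100011 → 3-byte char (#8). Advance 3.
Byte at offset 27: 0xF4 = 11110100 → 4-byte char (#9). Advance 4.
Byte at offset 31: 0xD3 = 11010011 → 2-byte char (#10). Advance 2.
Byte at offset 33: 0xDD = 11011101 → 2-byte char (#11). Advance 2.
Reached end at offset 35 after 11 code points.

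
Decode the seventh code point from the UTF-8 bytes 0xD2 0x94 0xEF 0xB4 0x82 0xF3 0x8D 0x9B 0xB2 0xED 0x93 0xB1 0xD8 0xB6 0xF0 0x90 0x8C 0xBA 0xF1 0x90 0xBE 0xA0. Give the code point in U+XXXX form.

Offset 0: leading byte 0xD2 = 11010010 → 2-byte char #1 = D2 94.
Offset 2: leading byte 0xEF = 11101111 → 3-byte char #2 = EF B4 82.
Offset 5: leading byte 0xF3 = 11110011 → 4-byte char #3 = F3 8D 9B B2.
Offset 9: leading byte 0xED = 11101101 → 3-byte char #4 = ED 93 B1.
Offset 12: leading byte 0xD8 = 11011000 → 2-byte char #5 = D8 B6.
Offset 14: leading byte 0xF0 = 11110000 → 4-byte char #6 = F0 90 8C BA.
Offset 18: leading byte 0xF1 = 11110001 → 4-byte char #7 = F1 90 BE A0.
Leading byte 0xF1 = 11110001 matches 11110xxx → 4-byte sequence.
Byte 1: 0xF1 = 11110001, payload 001 (3 bits).
Byte 2: 0x90 = 10010000 (10xxxxxx ✓), payload 010000.
Byte 3: 0xBE = 10111110 (10xxxxxx ✓), payload 111110.
Byte 4: 0xA0 = 10100000 (10xxxxxx ✓), payload 100000.
Concatenate: 001010000111110100000 = 0x50FA0 (21 bits → U+50FA0).

U+50FA0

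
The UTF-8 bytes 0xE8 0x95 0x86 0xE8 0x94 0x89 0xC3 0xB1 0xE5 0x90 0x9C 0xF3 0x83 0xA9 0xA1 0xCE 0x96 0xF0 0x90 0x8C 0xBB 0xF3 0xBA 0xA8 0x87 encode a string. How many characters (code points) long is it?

Byte at offset 0: 0xE8 = 11101000 → 3-byte char (#1). Advance 3.
Byte at offset 3: 0xE8 = 11101000 → 3-byte char (#2). Advance 3.
Byte at offset 6: 0xC3 = 11000011 → 2-byte char (#3). Advance 2.
Byte at offset 8: 0xE5 = 11100101 → 3-byte char (#4). Advance 3.
Byte at offset 11: 0xF3 = 11110011 → 4-byte char (#5). Advance 4.
Byte at offset 15: 0xCE = 11001110 → 2-byte char (#6). Advance 2.
Byte at offset 17: 0xF0 = 11110000 → 4-byte char (#7). Advance 4.
Byte at offset 21: 0xF3 = 11110011 → 4-byte char (#8). Advance 4.
Reached end at offset 25 after 8 code points.

8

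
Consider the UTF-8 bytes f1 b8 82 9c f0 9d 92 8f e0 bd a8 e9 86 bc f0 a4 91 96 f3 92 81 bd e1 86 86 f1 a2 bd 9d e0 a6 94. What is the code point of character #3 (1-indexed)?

U+0F68

Offset 0: leading byte 0xF1 = 11110001 → 4-byte char #1 = F1 B8 82 9C.
Offset 4: leading byte 0xF0 = 11110000 → 4-byte char #2 = F0 9D 92 8F.
Offset 8: leading byte 0xE0 = 11100000 → 3-byte char #3 = E0 BD A8.
Leading byte 0xE0 = 11100000 matches 1110xxxx → 3-byte sequence.
Byte 1: 0xE0 = 11100000, payload 0000 (4 bits).
Byte 2: 0xBD = 10111101 (10xxxxxx ✓), payload 111101.
Byte 3: 0xA8 = 10101000 (10xxxxxx ✓), payload 101000.
Concatenate: 0000111101101000 = 0xF68 (16 bits → U+0F68).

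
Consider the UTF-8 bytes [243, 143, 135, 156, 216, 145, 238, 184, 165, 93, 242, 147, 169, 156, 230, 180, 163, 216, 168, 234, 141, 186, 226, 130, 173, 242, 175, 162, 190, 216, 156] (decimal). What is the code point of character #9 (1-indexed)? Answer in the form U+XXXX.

U+20AD

Offset 0: leading byte 0xF3 = 11110011 → 4-byte char #1 = F3 8F 87 9C.
Offset 4: leading byte 0xD8 = 11011000 → 2-byte char #2 = D8 91.
Offset 6: leading byte 0xEE = 11101110 → 3-byte char #3 = EE B8 A5.
Offset 9: leading byte 0x5D = 01011101 → 1-byte char #4 = 5D.
Offset 10: leading byte 0xF2 = 11110010 → 4-byte char #5 = F2 93 A9 9C.
Offset 14: leading byte 0xE6 = 11100110 → 3-byte char #6 = E6 B4 A3.
Offset 17: leading byte 0xD8 = 11011000 → 2-byte char #7 = D8 A8.
Offset 19: leading byte 0xEA = 11101010 → 3-byte char #8 = EA 8D BA.
Offset 22: leading byte 0xE2 = 11100010 → 3-byte char #9 = E2 82 AD.
Leading byte 0xE2 = 11100010 matches 1110xxxx → 3-byte sequence.
Byte 1: 0xE2 = 11100010, payload 0010 (4 bits).
Byte 2: 0x82 = 10000010 (10xxxxxx ✓), payload 000010.
Byte 3: 0xAD = 10101101 (10xxxxxx ✓), payload 101101.
Concatenate: 0010000010101101 = 0x20AD (16 bits → U+20AD).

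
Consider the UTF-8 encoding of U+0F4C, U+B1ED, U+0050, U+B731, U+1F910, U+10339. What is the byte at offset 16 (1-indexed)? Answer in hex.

0x90

1-indexed offset 16 is 0-indexed offset 15.
U+0F4C → 3-byte form E0 BD 8C at offsets 0–2.
U+B1ED → 3-byte form EB 87 AD at offsets 3–5.
U+0050 → 1-byte form 50 at offsets 6–6.
U+B731 → 3-byte form EB 9C B1 at offsets 7–9.
U+1F910 → 4-byte form F0 9F A4 90 at offsets 10–13.
U+10339 → 4-byte form F0 90 8C B9 at offsets 14–17.
Offset 15 falls in char 6's range; it's byte 2 of F0 90 8C B9 = 0x90.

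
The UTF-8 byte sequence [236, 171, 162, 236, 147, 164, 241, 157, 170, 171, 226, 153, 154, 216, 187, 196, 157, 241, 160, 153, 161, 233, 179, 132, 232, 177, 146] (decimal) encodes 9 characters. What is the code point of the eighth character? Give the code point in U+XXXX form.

Offset 0: leading byte 0xEC = 11101100 → 3-byte char #1 = EC AB A2.
Offset 3: leading byte 0xEC = 11101100 → 3-byte char #2 = EC 93 A4.
Offset 6: leading byte 0xF1 = 11110001 → 4-byte char #3 = F1 9D AA AB.
Offset 10: leading byte 0xE2 = 11100010 → 3-byte char #4 = E2 99 9A.
Offset 13: leading byte 0xD8 = 11011000 → 2-byte char #5 = D8 BB.
Offset 15: leading byte 0xC4 = 11000100 → 2-byte char #6 = C4 9D.
Offset 17: leading byte 0xF1 = 11110001 → 4-byte char #7 = F1 A0 99 A1.
Offset 21: leading byte 0xE9 = 11101001 → 3-byte char #8 = E9 B3 84.
Leading byte 0xE9 = 11101001 matches 1110xxxx → 3-byte sequence.
Byte 1: 0xE9 = 11101001, payload 1001 (4 bits).
Byte 2: 0xB3 = 10110011 (10xxxxxx ✓), payload 110011.
Byte 3: 0x84 = 10000100 (10xxxxxx ✓), payload 000100.
Concatenate: 1001110011000100 = 0x9CC4 (16 bits → U+9CC4).

U+9CC4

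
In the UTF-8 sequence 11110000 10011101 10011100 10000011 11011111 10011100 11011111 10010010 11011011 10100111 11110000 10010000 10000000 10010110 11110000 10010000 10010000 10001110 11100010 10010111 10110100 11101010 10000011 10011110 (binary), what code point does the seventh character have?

U+25F4

Offset 0: leading byte 0xF0 = 11110000 → 4-byte char #1 = F0 9D 9C 83.
Offset 4: leading byte 0xDF = 11011111 → 2-byte char #2 = DF 9C.
Offset 6: leading byte 0xDF = 11011111 → 2-byte char #3 = DF 92.
Offset 8: leading byte 0xDB = 11011011 → 2-byte char #4 = DB A7.
Offset 10: leading byte 0xF0 = 11110000 → 4-byte char #5 = F0 90 80 96.
Offset 14: leading byte 0xF0 = 11110000 → 4-byte char #6 = F0 90 90 8E.
Offset 18: leading byte 0xE2 = 11100010 → 3-byte char #7 = E2 97 B4.
Leading byte 0xE2 = 11100010 matches 1110xxxx → 3-byte sequence.
Byte 1: 0xE2 = 11100010, payload 0010 (4 bits).
Byte 2: 0x97 = 10010111 (10xxxxxx ✓), payload 010111.
Byte 3: 0xB4 = 10110100 (10xxxxxx ✓), payload 110100.
Concatenate: 0010010111110100 = 0x25F4 (16 bits → U+25F4).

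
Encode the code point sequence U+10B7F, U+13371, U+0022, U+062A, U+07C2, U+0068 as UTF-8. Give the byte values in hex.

U+10B7F: 4-byte form → F0 90 AD BF.
U+13371: 4-byte form → F0 93 8D B1.
U+0022: 1-byte form → 22.
U+062A: 2-byte form → D8 AA.
U+07C2: 2-byte form → DF 82.
U+0068: 1-byte form → 68.
Concatenated (14 bytes): F0 90 AD BF F0 93 8D B1 22 D8 AA DF 82 68.

F0 90 AD BF F0 93 8D B1 22 D8 AA DF 82 68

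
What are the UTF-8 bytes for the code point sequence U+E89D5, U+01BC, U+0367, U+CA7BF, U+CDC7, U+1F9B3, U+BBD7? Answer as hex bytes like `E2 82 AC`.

U+E89D5: 4-byte form → F3 A8 A7 95.
U+01BC: 2-byte form → C6 BC.
U+0367: 2-byte form → CD A7.
U+CA7BF: 4-byte form → F3 8A 9E BF.
U+CDC7: 3-byte form → EC B7 87.
U+1F9B3: 4-byte form → F0 9F A6 B3.
U+BBD7: 3-byte form → EB AF 97.
Concatenated (22 bytes): F3 A8 A7 95 C6 BC CD A7 F3 8A 9E BF EC B7 87 F0 9F A6 B3 EB AF 97.

F3 A8 A7 95 C6 BC CD A7 F3 8A 9E BF EC B7 87 F0 9F A6 B3 EB AF 97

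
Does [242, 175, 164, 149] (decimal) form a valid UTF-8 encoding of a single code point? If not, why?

valid

Leading byte 0xF2 = 11110010 → 4-byte form.
Continuation bytes 0xAF=10101111, 0xA4=10100100, 0x95=10010101 all match 10xxxxxx.
Decoded value 0xAF915 is ≥ 0x10000 (shortest form) and not a surrogate.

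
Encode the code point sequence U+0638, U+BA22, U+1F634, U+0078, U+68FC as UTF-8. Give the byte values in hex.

D8 B8 EB A8 A2 F0 9F 98 B4 78 E6 A3 BC

U+0638: 2-byte form → D8 B8.
U+BA22: 3-byte form → EB A8 A2.
U+1F634: 4-byte form → F0 9F 98 B4.
U+0078: 1-byte form → 78.
U+68FC: 3-byte form → E6 A3 BC.
Concatenated (13 bytes): D8 B8 EB A8 A2 F0 9F 98 B4 78 E6 A3 BC.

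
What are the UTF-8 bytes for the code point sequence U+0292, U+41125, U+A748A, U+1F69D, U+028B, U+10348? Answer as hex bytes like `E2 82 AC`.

CA 92 F1 81 84 A5 F2 A7 92 8A F0 9F 9A 9D CA 8B F0 90 8D 88

U+0292: 2-byte form → CA 92.
U+41125: 4-byte form → F1 81 84 A5.
U+A748A: 4-byte form → F2 A7 92 8A.
U+1F69D: 4-byte form → F0 9F 9A 9D.
U+028B: 2-byte form → CA 8B.
U+10348: 4-byte form → F0 90 8D 88.
Concatenated (20 bytes): CA 92 F1 81 84 A5 F2 A7 92 8A F0 9F 9A 9D CA 8B F0 90 8D 88.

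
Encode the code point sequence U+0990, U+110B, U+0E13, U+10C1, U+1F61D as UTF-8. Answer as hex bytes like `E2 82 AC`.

E0 A6 90 E1 84 8B E0 B8 93 E1 83 81 F0 9F 98 9D

U+0990: 3-byte form → E0 A6 90.
U+110B: 3-byte form → E1 84 8B.
U+0E13: 3-byte form → E0 B8 93.
U+10C1: 3-byte form → E1 83 81.
U+1F61D: 4-byte form → F0 9F 98 9D.
Concatenated (16 bytes): E0 A6 90 E1 84 8B E0 B8 93 E1 83 81 F0 9F 98 9D.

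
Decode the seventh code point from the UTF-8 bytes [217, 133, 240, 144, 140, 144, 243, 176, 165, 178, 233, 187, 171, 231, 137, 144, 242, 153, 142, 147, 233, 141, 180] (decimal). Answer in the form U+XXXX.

Offset 0: leading byte 0xD9 = 11011001 → 2-byte char #1 = D9 85.
Offset 2: leading byte 0xF0 = 11110000 → 4-byte char #2 = F0 90 8C 90.
Offset 6: leading byte 0xF3 = 11110011 → 4-byte char #3 = F3 B0 A5 B2.
Offset 10: leading byte 0xE9 = 11101001 → 3-byte char #4 = E9 BB AB.
Offset 13: leading byte 0xE7 = 11100111 → 3-byte char #5 = E7 89 90.
Offset 16: leading byte 0xF2 = 11110010 → 4-byte char #6 = F2 99 8E 93.
Offset 20: leading byte 0xE9 = 11101001 → 3-byte char #7 = E9 8D B4.
Leading byte 0xE9 = 11101001 matches 1110xxxx → 3-byte sequence.
Byte 1: 0xE9 = 11101001, payload 1001 (4 bits).
Byte 2: 0x8D = 10001101 (10xxxxxx ✓), payload 001101.
Byte 3: 0xB4 = 10110100 (10xxxxxx ✓), payload 110100.
Concatenate: 1001001101110100 = 0x9374 (16 bits → U+9374).

U+9374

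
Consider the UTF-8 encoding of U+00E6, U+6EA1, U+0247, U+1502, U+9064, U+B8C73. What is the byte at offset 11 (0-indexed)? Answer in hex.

U+00E6 → 2-byte form C3 A6 at offsets 0–1.
U+6EA1 → 3-byte form E6 BA A1 at offsets 2–4.
U+0247 → 2-byte form C9 87 at offsets 5–6.
U+1502 → 3-byte form E1 94 82 at offsets 7–9.
U+9064 → 3-byte form E9 81 A4 at offsets 10–12.
Offset 11 falls in char 5's range; it's byte 2 of E9 81 A4 = 0x81.

0x81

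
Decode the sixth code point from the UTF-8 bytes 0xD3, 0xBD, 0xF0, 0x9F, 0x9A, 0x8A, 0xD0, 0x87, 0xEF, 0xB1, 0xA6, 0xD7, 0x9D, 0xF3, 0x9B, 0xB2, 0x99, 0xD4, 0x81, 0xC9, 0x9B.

U+DBC99

Offset 0: leading byte 0xD3 = 11010011 → 2-byte char #1 = D3 BD.
Offset 2: leading byte 0xF0 = 11110000 → 4-byte char #2 = F0 9F 9A 8A.
Offset 6: leading byte 0xD0 = 11010000 → 2-byte char #3 = D0 87.
Offset 8: leading byte 0xEF = 11101111 → 3-byte char #4 = EF B1 A6.
Offset 11: leading byte 0xD7 = 11010111 → 2-byte char #5 = D7 9D.
Offset 13: leading byte 0xF3 = 11110011 → 4-byte char #6 = F3 9B B2 99.
Leading byte 0xF3 = 11110011 matches 11110xxx → 4-byte sequence.
Byte 1: 0xF3 = 11110011, payload 011 (3 bits).
Byte 2: 0x9B = 10011011 (10xxxxxx ✓), payload 011011.
Byte 3: 0xB2 = 10110010 (10xxxxxx ✓), payload 110010.
Byte 4: 0x99 = 10011001 (10xxxxxx ✓), payload 011001.
Concatenate: 011011011110010011001 = 0xDBC99 (21 bits → U+DBC99).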